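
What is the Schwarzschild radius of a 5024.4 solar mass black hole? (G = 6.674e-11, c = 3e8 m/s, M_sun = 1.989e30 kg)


M = 5024.4 * 1.989e30 kg = 9.9935316e+33 kg. rs = 2GM/c^2 = 2 * 6.674e-11 * 9.9935316e+33 / (3e8)^2 = 1.482e+07

1.482e+07 m


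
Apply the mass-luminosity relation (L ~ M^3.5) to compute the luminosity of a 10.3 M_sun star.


L/L_sun = (M/M_sun)^3.5 = 10.3^3.5 = 3506.9558

3506.9558 L_sun


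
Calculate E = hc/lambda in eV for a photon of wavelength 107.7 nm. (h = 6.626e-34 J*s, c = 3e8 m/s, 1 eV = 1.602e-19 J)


E = hc/lambda = 6.626e-34 * 3e8 / 1.077e-07 = 1.846e-18 J = 11.5211 eV

11.5211 eV


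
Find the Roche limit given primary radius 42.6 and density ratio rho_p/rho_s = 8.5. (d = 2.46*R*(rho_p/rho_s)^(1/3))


d_Roche = 2.46 * 42.6 * 8.5^(1/3) = 213.8706

213.8706


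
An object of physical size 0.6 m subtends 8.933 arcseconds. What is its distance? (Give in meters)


D = size / theta_rad, theta_rad = 8.933 * pi/(180*3600) = 4.331e-05, D = 13854.1233

13854.1233 m


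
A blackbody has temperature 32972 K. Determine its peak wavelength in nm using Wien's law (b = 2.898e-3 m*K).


lam_max = b / T = 2.898e-3 / 32972 = 8.789e-08 m = 87.8928 nm

87.8928 nm


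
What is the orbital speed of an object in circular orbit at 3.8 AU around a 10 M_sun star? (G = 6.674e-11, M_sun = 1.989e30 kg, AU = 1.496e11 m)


v = sqrt(GM/r) = sqrt(6.674e-11 * 1.989e+31 / 5.685e+11) = 48322.8898

48322.8898 m/s


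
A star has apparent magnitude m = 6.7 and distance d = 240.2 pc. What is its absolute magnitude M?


M = m - 5*log10(d) + 5 = 6.7 - 5*log10(240.2) + 5 = -0.2029

-0.2029


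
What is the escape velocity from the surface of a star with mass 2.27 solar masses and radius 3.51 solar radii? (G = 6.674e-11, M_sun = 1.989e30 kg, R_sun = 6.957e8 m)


M = 2.27 * 1.989e30 kg = 4.51503e+30 kg; R = 3.51 * 6.957e8 m = 2.441907e+09 m. v_esc = sqrt(2GM/R) = sqrt(2 * 6.674e-11 * 4.51503e+30 / 2.441907e+09) = 496791.1599

496791.1599 m/s


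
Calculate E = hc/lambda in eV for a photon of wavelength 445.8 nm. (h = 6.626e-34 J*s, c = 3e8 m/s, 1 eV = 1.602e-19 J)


E = hc/lambda = 6.626e-34 * 3e8 / 4.458e-07 = 4.459e-19 J = 2.7834 eV

2.7834 eV


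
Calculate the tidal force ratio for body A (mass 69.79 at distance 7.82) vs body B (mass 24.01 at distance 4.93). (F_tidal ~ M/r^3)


Ratio = (M1/r1^3) / (M2/r2^3) = (69.79/7.82^3) / (24.01/4.93^3) = 0.7283

0.7283


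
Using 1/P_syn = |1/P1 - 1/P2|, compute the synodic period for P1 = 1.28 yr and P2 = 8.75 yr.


1/P_syn = |1/P1 - 1/P2| = |1/1.28 - 1/8.75| => P_syn = 1.4993

1.4993 years


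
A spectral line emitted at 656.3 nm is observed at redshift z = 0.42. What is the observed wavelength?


lam_obs = lam_emit * (1 + z) = 656.3 * (1 + 0.42) = 931.946

931.946 nm


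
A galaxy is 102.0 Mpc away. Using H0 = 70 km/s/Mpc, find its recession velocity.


v = H0 * d = 70 * 102.0 = 7140.0

7140.0 km/s


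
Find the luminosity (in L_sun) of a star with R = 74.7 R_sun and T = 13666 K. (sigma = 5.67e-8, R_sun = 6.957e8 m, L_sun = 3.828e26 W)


R = 74.7 * 6.957e8 m = 5.196879e+10 m. L = 4*pi*R^2*sigma*T^4 = 4*pi*(5.196879e+10)^2 * 5.67e-8 * 13666^4 = 6.711874059e+31 W. L/L_sun = 6.711874059e+31 / 3.828e26 = 175336.3129

175336.3129 L_sun


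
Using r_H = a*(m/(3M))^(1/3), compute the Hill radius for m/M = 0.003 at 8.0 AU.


r_H = a * (m/3M)^(1/3) = 8.0 * (0.003/3)^(1/3) = 0.8

0.8 AU


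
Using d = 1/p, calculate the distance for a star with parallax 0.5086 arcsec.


d = 1/p = 1/0.5086 = 1.9662

1.9662 pc


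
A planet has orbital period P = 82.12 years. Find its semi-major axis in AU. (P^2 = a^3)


a = P^(2/3) = 82.12^(2/3) = 18.8929

18.8929 AU


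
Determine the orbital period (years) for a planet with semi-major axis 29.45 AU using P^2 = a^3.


P = a^(3/2) = 29.45^1.5 = 159.8188

159.8188 years


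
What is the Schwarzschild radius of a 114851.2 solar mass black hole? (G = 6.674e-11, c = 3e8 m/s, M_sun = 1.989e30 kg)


M = 114851.2 * 1.989e30 kg = 2.284390368e+35 kg. rs = 2GM/c^2 = 2 * 6.674e-11 * 2.284390368e+35 / (3e8)^2 = 3.388e+08

3.388e+08 m


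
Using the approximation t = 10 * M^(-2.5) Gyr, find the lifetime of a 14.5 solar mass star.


t = 10 * M^(-2.5) = 10 * 14.5^(-2.5) = 0.0125

0.0125 Gyr


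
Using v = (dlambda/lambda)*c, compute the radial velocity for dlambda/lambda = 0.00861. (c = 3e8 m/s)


v = (dlambda/lambda) * c = 0.00861 * 3e8 = 2.583e+06

2.583e+06 m/s


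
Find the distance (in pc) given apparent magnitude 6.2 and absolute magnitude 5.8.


d = 10^((m - M + 5)/5) = 10^((6.2 - 5.8 + 5)/5) = 12.0226

12.0226 pc


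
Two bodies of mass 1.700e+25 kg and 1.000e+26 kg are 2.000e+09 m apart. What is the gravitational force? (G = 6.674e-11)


F = G*m1*m2/r^2 = 6.674e-11 * 1.700e+25 * 1.000e+26 / (2.000e+09)^2 = 6.674e-11 * 1.700e+51 / 4.000e+18 = 2.836e+22

2.836e+22 N


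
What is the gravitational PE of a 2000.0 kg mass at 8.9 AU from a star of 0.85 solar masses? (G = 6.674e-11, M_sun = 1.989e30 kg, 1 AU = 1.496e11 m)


M = 0.85 * 1.989e30 kg = 1.69065e+30 kg; r = 8.9 AU * 1.496e11 m/AU = 1.33144e+12 m. U = -GM*m/r = -(6.674e-11 * 1.69065e+30 * 2000.0) / 1.33144e+12 = -1.695e+11

-1.695e+11 J


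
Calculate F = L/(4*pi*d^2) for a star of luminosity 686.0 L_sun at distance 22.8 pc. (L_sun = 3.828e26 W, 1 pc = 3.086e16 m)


F = L / (4*pi*d^2) = 2.626e+29 / (4*pi*(7.036e+17)^2) = 4.221e-08

4.221e-08 W/m^2


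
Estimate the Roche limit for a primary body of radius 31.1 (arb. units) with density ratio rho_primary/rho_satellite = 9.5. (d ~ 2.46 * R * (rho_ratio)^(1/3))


d_Roche = 2.46 * 31.1 * 9.5^(1/3) = 162.033

162.033


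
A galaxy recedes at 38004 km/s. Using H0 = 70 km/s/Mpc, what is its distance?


d = v / H0 = 38004 / 70 = 542.9143

542.9143 Mpc


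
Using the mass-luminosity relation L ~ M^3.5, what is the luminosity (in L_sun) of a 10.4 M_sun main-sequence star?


L/L_sun = (M/M_sun)^3.5 = 10.4^3.5 = 3627.5774

3627.5774 L_sun


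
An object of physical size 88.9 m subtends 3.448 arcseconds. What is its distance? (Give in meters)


D = size / theta_rad, theta_rad = 3.448 * pi/(180*3600) = 1.672e-05, D = 5.318e+06

5.318e+06 m


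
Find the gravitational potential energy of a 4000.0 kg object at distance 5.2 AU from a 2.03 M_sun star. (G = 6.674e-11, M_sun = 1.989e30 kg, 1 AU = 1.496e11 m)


M = 2.03 * 1.989e30 kg = 4.03767e+30 kg; r = 5.2 AU * 1.496e11 m/AU = 7.7792e+11 m. U = -GM*m/r = -(6.674e-11 * 4.03767e+30 * 4000.0) / 7.7792e+11 = -1.386e+12

-1.386e+12 J


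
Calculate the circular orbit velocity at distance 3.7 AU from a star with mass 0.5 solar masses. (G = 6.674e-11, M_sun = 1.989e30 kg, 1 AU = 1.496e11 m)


v = sqrt(GM/r) = sqrt(6.674e-11 * 9.945e+29 / 5.535e+11) = 10950.3711

10950.3711 m/s


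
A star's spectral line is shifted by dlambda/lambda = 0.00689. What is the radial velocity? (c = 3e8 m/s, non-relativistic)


v = (dlambda/lambda) * c = 0.00689 * 3e8 = 2.067e+06

2.067e+06 m/s


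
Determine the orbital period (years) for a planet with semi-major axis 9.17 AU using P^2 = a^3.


P = a^(3/2) = 9.17^1.5 = 27.7686

27.7686 years


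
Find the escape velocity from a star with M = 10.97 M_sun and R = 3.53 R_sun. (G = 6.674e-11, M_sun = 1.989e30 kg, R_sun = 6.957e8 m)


M = 10.97 * 1.989e30 kg = 2.181933e+31 kg; R = 3.53 * 6.957e8 m = 2.455821e+09 m. v_esc = sqrt(2GM/R) = sqrt(2 * 6.674e-11 * 2.181933e+31 / 2.455821e+09) = 1.089e+06

1.089e+06 m/s


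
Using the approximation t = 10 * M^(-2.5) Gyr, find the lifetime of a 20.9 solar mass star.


t = 10 * M^(-2.5) = 10 * 20.9^(-2.5) = 0.005

0.005 Gyr


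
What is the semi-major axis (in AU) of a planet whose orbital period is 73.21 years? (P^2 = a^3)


a = P^(2/3) = 73.21^(2/3) = 17.5004

17.5004 AU


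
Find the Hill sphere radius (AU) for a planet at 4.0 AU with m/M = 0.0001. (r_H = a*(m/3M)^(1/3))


r_H = a * (m/3M)^(1/3) = 4.0 * (0.0001/3)^(1/3) = 0.1287

0.1287 AU


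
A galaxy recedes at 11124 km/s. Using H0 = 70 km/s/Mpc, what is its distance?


d = v / H0 = 11124 / 70 = 158.9143

158.9143 Mpc


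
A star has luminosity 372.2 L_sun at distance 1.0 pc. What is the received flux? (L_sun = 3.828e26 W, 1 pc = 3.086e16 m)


F = L / (4*pi*d^2) = 1.425e+29 / (4*pi*(3.086e+16)^2) = 1.191e-05

1.191e-05 W/m^2


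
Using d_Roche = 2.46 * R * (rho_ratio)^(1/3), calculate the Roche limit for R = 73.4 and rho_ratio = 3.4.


d_Roche = 2.46 * 73.4 * 3.4^(1/3) = 271.5131

271.5131


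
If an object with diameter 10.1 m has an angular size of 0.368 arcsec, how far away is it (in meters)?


D = size / theta_rad, theta_rad = 0.368 * pi/(180*3600) = 1.784e-06, D = 5.661e+06

5.661e+06 m


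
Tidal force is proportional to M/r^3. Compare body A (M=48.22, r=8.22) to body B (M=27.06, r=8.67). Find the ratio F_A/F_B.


Ratio = (M1/r1^3) / (M2/r2^3) = (48.22/8.22^3) / (27.06/8.67^3) = 2.0909

2.0909


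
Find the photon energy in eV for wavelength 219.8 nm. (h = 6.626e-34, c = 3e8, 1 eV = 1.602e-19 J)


E = hc/lambda = 6.626e-34 * 3e8 / 2.198e-07 = 9.044e-19 J = 5.6452 eV

5.6452 eV


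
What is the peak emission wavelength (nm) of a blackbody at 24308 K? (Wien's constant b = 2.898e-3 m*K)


lam_max = b / T = 2.898e-3 / 24308 = 1.192e-07 m = 119.22 nm

119.22 nm


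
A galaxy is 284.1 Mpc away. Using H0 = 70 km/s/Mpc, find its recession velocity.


v = H0 * d = 70 * 284.1 = 19887.0

19887.0 km/s


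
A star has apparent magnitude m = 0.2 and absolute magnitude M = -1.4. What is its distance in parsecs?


d = 10^((m - M + 5)/5) = 10^((0.2 - -1.4 + 5)/5) = 20.893

20.893 pc


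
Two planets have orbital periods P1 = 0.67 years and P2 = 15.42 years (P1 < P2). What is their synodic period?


1/P_syn = |1/P1 - 1/P2| = |1/0.67 - 1/15.42| => P_syn = 0.7004

0.7004 years


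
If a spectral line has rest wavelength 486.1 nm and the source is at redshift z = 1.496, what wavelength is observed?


lam_obs = lam_emit * (1 + z) = 486.1 * (1 + 1.496) = 1213.3056

1213.3056 nm


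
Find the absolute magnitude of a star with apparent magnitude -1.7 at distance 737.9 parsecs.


M = m - 5*log10(d) + 5 = -1.7 - 5*log10(737.9) + 5 = -11.04

-11.04


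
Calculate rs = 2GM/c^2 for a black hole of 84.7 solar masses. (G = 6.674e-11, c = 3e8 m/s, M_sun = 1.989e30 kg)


M = 84.7 * 1.989e30 kg = 1.684683e+32 kg. rs = 2GM/c^2 = 2 * 6.674e-11 * 1.684683e+32 / (3e8)^2 = 249857.2076

249857.2076 m


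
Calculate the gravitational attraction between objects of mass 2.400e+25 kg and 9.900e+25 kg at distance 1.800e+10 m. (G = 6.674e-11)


F = G*m1*m2/r^2 = 6.674e-11 * 2.400e+25 * 9.900e+25 / (1.800e+10)^2 = 6.674e-11 * 2.376e+51 / 3.240e+20 = 4.894e+20

4.894e+20 N


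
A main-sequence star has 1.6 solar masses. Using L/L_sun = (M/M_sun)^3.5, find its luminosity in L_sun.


L/L_sun = (M/M_sun)^3.5 = 1.6^3.5 = 5.1811

5.1811 L_sun


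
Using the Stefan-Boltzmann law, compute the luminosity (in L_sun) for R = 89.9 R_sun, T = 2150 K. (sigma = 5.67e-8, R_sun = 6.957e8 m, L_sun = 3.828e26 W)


R = 89.9 * 6.957e8 m = 6.254343e+10 m. L = 4*pi*R^2*sigma*T^4 = 4*pi*(6.254343e+10)^2 * 5.67e-8 * 2150^4 = 5.955389251e+28 W. L/L_sun = 5.955389251e+28 / 3.828e26 = 155.5744

155.5744 L_sun


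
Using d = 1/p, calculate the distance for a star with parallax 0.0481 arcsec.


d = 1/p = 1/0.0481 = 20.79

20.79 pc


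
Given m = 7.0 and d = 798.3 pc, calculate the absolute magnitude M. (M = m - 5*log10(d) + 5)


M = m - 5*log10(d) + 5 = 7.0 - 5*log10(798.3) + 5 = -2.5108

-2.5108


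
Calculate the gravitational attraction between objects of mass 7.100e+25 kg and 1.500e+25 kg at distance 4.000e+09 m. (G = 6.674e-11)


F = G*m1*m2/r^2 = 6.674e-11 * 7.100e+25 * 1.500e+25 / (4.000e+09)^2 = 6.674e-11 * 1.065e+51 / 1.600e+19 = 4.442e+21

4.442e+21 N


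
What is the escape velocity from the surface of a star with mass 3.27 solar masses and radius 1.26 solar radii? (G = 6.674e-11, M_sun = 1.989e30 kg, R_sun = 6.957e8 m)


M = 3.27 * 1.989e30 kg = 6.50403e+30 kg; R = 1.26 * 6.957e8 m = 8.76582e+08 m. v_esc = sqrt(2GM/R) = sqrt(2 * 6.674e-11 * 6.50403e+30 / 8.76582e+08) = 995183.3299

995183.3299 m/s


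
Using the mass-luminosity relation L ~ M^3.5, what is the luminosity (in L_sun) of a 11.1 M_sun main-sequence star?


L/L_sun = (M/M_sun)^3.5 = 11.1^3.5 = 4556.49

4556.49 L_sun


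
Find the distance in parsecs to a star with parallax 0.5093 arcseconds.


d = 1/p = 1/0.5093 = 1.9635

1.9635 pc


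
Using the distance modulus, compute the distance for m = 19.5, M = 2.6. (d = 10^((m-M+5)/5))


d = 10^((m - M + 5)/5) = 10^((19.5 - 2.6 + 5)/5) = 23988.3292

23988.3292 pc


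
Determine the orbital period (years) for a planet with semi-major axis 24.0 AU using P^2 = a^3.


P = a^(3/2) = 24.0^1.5 = 117.5755

117.5755 years


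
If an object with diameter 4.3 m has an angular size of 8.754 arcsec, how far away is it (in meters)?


D = size / theta_rad, theta_rad = 8.754 * pi/(180*3600) = 4.244e-05, D = 101318.1022

101318.1022 m


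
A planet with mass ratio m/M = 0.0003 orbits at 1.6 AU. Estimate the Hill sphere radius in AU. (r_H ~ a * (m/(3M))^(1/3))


r_H = a * (m/3M)^(1/3) = 1.6 * (0.0003/3)^(1/3) = 0.0743

0.0743 AU


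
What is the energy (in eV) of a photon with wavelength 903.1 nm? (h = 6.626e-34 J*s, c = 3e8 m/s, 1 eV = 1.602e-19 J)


E = hc/lambda = 6.626e-34 * 3e8 / 9.031e-07 = 2.201e-19 J = 1.374 eV

1.374 eV


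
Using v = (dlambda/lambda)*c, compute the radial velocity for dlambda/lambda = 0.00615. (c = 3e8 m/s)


v = (dlambda/lambda) * c = 0.00615 * 3e8 = 1.845e+06

1.845e+06 m/s


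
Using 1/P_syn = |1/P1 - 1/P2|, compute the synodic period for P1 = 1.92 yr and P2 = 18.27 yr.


1/P_syn = |1/P1 - 1/P2| = |1/1.92 - 1/18.27| => P_syn = 2.1455

2.1455 years


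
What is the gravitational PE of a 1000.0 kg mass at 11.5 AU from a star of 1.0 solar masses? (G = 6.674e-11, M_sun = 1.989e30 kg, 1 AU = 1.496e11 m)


M = 1.0 * 1.989e30 kg = 1.989e+30 kg; r = 11.5 AU * 1.496e11 m/AU = 1.7204e+12 m. U = -GM*m/r = -(6.674e-11 * 1.989e+30 * 1000.0) / 1.7204e+12 = -7.716e+10

-7.716e+10 J


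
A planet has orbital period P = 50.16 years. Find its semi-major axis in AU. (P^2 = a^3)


a = P^(2/3) = 50.16^(2/3) = 13.601

13.601 AU


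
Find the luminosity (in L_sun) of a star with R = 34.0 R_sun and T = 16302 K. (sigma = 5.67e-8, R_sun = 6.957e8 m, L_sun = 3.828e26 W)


R = 34.0 * 6.957e8 m = 2.36538e+10 m. L = 4*pi*R^2*sigma*T^4 = 4*pi*(2.36538e+10)^2 * 5.67e-8 * 16302^4 = 2.81551807e+31 W. L/L_sun = 2.81551807e+31 / 3.828e26 = 73550.6288

73550.6288 L_sun


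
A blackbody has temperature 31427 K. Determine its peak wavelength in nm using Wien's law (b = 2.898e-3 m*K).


lam_max = b / T = 2.898e-3 / 31427 = 9.221e-08 m = 92.2137 nm

92.2137 nm


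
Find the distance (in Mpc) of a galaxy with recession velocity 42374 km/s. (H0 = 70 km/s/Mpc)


d = v / H0 = 42374 / 70 = 605.3429

605.3429 Mpc


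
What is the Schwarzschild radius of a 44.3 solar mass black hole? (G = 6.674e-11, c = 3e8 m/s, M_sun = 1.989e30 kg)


M = 44.3 * 1.989e30 kg = 8.81127e+31 kg. rs = 2GM/c^2 = 2 * 6.674e-11 * 8.81127e+31 / (3e8)^2 = 130680.9244

130680.9244 m


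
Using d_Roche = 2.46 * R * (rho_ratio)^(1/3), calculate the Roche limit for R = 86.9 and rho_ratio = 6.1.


d_Roche = 2.46 * 86.9 * 6.1^(1/3) = 390.5993

390.5993


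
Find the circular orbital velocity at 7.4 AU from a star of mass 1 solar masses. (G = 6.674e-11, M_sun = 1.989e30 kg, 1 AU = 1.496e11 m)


v = sqrt(GM/r) = sqrt(6.674e-11 * 1.989e+30 / 1.107e+12) = 10950.3711

10950.3711 m/s


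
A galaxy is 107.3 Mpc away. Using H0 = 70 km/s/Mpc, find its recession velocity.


v = H0 * d = 70 * 107.3 = 7511.0

7511.0 km/s


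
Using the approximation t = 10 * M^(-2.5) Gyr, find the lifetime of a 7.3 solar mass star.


t = 10 * M^(-2.5) = 10 * 7.3^(-2.5) = 0.0695

0.0695 Gyr


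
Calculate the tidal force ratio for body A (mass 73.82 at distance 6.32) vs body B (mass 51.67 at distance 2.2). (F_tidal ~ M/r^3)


Ratio = (M1/r1^3) / (M2/r2^3) = (73.82/6.32^3) / (51.67/2.2^3) = 0.0603

0.0603


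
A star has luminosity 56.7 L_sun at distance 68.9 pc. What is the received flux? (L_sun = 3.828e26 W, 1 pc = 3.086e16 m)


F = L / (4*pi*d^2) = 2.170e+28 / (4*pi*(2.126e+18)^2) = 3.820e-10

3.820e-10 W/m^2


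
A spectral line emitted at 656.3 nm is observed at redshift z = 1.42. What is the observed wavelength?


lam_obs = lam_emit * (1 + z) = 656.3 * (1 + 1.42) = 1588.246

1588.246 nm


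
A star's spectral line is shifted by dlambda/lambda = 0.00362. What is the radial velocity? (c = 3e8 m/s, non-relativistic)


v = (dlambda/lambda) * c = 0.00362 * 3e8 = 1.086e+06

1.086e+06 m/s


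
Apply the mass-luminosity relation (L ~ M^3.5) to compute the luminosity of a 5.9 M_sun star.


L/L_sun = (M/M_sun)^3.5 = 5.9^3.5 = 498.8639

498.8639 L_sun


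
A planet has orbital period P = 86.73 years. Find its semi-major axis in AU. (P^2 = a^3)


a = P^(2/3) = 86.73^(2/3) = 19.5935

19.5935 AU


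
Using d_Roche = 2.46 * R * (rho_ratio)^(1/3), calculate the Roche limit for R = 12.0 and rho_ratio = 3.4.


d_Roche = 2.46 * 12.0 * 3.4^(1/3) = 44.3891

44.3891


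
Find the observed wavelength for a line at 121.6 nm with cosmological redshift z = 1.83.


lam_obs = lam_emit * (1 + z) = 121.6 * (1 + 1.83) = 344.128

344.128 nm


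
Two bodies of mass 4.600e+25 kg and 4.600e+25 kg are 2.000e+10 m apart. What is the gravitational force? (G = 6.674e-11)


F = G*m1*m2/r^2 = 6.674e-11 * 4.600e+25 * 4.600e+25 / (2.000e+10)^2 = 6.674e-11 * 2.116e+51 / 4.000e+20 = 3.531e+20

3.531e+20 N


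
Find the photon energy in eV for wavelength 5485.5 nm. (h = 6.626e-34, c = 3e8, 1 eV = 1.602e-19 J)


E = hc/lambda = 6.626e-34 * 3e8 / 5.486e-06 = 3.624e-20 J = 0.2262 eV

0.2262 eV


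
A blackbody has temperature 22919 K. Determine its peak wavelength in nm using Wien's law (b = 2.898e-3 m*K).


lam_max = b / T = 2.898e-3 / 22919 = 1.264e-07 m = 126.4453 nm

126.4453 nm


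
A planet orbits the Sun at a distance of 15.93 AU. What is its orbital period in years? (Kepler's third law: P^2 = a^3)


P = a^(3/2) = 15.93^1.5 = 63.5805

63.5805 years


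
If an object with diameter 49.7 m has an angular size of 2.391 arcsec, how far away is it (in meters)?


D = size / theta_rad, theta_rad = 2.391 * pi/(180*3600) = 1.159e-05, D = 4.287e+06

4.287e+06 m


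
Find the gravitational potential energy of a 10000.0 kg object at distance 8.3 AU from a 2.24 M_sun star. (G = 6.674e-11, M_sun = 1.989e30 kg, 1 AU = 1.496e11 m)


M = 2.24 * 1.989e30 kg = 4.45536e+30 kg; r = 8.3 AU * 1.496e11 m/AU = 1.24168e+12 m. U = -GM*m/r = -(6.674e-11 * 4.45536e+30 * 10000.0) / 1.24168e+12 = -2.395e+12

-2.395e+12 J


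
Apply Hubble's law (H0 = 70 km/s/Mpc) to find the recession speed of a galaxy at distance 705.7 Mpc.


v = H0 * d = 70 * 705.7 = 49399.0

49399.0 km/s


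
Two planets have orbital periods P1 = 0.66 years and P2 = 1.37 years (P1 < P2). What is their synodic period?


1/P_syn = |1/P1 - 1/P2| = |1/0.66 - 1/1.37| => P_syn = 1.2735

1.2735 years


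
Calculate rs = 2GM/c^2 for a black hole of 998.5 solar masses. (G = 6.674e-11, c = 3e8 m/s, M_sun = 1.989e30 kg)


M = 998.5 * 1.989e30 kg = 1.9860165e+33 kg. rs = 2GM/c^2 = 2 * 6.674e-11 * 1.9860165e+33 / (3e8)^2 = 2.945e+06

2.945e+06 m


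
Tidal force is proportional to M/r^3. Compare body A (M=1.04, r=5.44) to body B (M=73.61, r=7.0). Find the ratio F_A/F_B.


Ratio = (M1/r1^3) / (M2/r2^3) = (1.04/5.44^3) / (73.61/7.0^3) = 0.0301

0.0301


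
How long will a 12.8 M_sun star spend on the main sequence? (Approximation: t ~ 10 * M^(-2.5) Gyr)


t = 10 * M^(-2.5) = 10 * 12.8^(-2.5) = 0.0171

0.0171 Gyr


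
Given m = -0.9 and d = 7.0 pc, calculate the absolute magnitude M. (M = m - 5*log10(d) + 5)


M = m - 5*log10(d) + 5 = -0.9 - 5*log10(7.0) + 5 = -0.1255

-0.1255


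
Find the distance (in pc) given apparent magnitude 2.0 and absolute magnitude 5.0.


d = 10^((m - M + 5)/5) = 10^((2.0 - 5.0 + 5)/5) = 2.5119

2.5119 pc


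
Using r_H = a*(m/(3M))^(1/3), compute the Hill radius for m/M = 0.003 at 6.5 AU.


r_H = a * (m/3M)^(1/3) = 6.5 * (0.003/3)^(1/3) = 0.65

0.65 AU


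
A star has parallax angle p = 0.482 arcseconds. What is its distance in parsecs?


d = 1/p = 1/0.482 = 2.0747

2.0747 pc


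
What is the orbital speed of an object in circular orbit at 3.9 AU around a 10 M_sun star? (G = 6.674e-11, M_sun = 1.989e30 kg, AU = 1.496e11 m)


v = sqrt(GM/r) = sqrt(6.674e-11 * 1.989e+31 / 5.834e+11) = 47699.3425

47699.3425 m/s


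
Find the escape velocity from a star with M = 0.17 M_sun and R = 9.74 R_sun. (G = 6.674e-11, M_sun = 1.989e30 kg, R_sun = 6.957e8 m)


M = 0.17 * 1.989e30 kg = 3.3813e+29 kg; R = 9.74 * 6.957e8 m = 6.776118e+09 m. v_esc = sqrt(2GM/R) = sqrt(2 * 6.674e-11 * 3.3813e+29 / 6.776118e+09) = 81613.0242

81613.0242 m/s


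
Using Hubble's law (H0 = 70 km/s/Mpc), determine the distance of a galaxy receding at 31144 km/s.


d = v / H0 = 31144 / 70 = 444.9143

444.9143 Mpc


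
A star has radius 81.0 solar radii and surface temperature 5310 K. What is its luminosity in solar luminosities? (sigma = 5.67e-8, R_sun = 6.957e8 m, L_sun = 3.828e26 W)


R = 81.0 * 6.957e8 m = 5.63517e+10 m. L = 4*pi*R^2*sigma*T^4 = 4*pi*(5.63517e+10)^2 * 5.67e-8 * 5310^4 = 1.798809e+30 W. L/L_sun = 1.798809e+30 / 3.828e26 = 4699.0831

4699.0831 L_sun


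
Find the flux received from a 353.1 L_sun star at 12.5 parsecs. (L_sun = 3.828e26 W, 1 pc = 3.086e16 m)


F = L / (4*pi*d^2) = 1.352e+29 / (4*pi*(3.858e+17)^2) = 7.228e-08

7.228e-08 W/m^2


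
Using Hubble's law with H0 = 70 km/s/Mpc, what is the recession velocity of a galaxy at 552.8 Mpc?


v = H0 * d = 70 * 552.8 = 38696.0

38696.0 km/s


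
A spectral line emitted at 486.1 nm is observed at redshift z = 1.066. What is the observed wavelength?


lam_obs = lam_emit * (1 + z) = 486.1 * (1 + 1.066) = 1004.2826

1004.2826 nm


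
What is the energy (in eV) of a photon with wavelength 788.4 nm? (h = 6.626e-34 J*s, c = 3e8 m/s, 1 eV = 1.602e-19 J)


E = hc/lambda = 6.626e-34 * 3e8 / 7.884e-07 = 2.521e-19 J = 1.5739 eV

1.5739 eV


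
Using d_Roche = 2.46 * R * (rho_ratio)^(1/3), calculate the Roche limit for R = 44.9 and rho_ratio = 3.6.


d_Roche = 2.46 * 44.9 * 3.6^(1/3) = 169.2839

169.2839


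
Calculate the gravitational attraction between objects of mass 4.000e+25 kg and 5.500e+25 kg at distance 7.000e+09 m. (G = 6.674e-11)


F = G*m1*m2/r^2 = 6.674e-11 * 4.000e+25 * 5.500e+25 / (7.000e+09)^2 = 6.674e-11 * 2.200e+51 / 4.900e+19 = 2.996e+21

2.996e+21 N


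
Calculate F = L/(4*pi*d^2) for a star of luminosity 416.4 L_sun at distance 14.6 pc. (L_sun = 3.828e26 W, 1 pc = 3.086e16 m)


F = L / (4*pi*d^2) = 1.594e+29 / (4*pi*(4.506e+17)^2) = 6.248e-08

6.248e-08 W/m^2


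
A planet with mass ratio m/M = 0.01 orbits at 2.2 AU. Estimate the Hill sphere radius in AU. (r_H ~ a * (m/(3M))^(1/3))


r_H = a * (m/3M)^(1/3) = 2.2 * (0.01/3)^(1/3) = 0.3286

0.3286 AU


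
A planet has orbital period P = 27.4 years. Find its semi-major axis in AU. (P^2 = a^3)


a = P^(2/3) = 27.4^(2/3) = 9.0887

9.0887 AU


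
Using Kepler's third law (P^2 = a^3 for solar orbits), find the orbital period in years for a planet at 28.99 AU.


P = a^(3/2) = 28.99^1.5 = 156.089

156.089 years


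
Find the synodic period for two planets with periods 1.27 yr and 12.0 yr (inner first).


1/P_syn = |1/P1 - 1/P2| = |1/1.27 - 1/12.0| => P_syn = 1.4203

1.4203 years


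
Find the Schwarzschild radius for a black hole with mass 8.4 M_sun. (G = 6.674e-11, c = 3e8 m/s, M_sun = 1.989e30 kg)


M = 8.4 * 1.989e30 kg = 1.67076e+31 kg. rs = 2GM/c^2 = 2 * 6.674e-11 * 1.67076e+31 / (3e8)^2 = 24779.2272

24779.2272 m


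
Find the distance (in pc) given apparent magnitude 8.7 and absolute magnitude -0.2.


d = 10^((m - M + 5)/5) = 10^((8.7 - -0.2 + 5)/5) = 602.5596

602.5596 pc


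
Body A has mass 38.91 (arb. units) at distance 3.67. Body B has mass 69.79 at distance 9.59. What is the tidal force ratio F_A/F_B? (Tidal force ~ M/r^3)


Ratio = (M1/r1^3) / (M2/r2^3) = (38.91/3.67^3) / (69.79/9.59^3) = 9.9478

9.9478


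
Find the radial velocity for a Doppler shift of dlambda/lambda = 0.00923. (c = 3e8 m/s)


v = (dlambda/lambda) * c = 0.00923 * 3e8 = 2.769e+06

2.769e+06 m/s


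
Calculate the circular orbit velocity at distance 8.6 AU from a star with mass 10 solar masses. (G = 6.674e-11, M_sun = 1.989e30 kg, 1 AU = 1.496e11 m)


v = sqrt(GM/r) = sqrt(6.674e-11 * 1.989e+31 / 1.287e+12) = 32121.4743

32121.4743 m/s


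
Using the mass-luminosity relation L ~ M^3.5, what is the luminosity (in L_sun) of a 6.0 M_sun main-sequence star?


L/L_sun = (M/M_sun)^3.5 = 6.0^3.5 = 529.0898

529.0898 L_sun


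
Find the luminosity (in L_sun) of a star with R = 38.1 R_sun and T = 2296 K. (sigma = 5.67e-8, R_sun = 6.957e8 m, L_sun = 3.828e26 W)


R = 38.1 * 6.957e8 m = 2.650617e+10 m. L = 4*pi*R^2*sigma*T^4 = 4*pi*(2.650617e+10)^2 * 5.67e-8 * 2296^4 = 1.39115146e+28 W. L/L_sun = 1.39115146e+28 / 3.828e26 = 36.3415

36.3415 L_sun


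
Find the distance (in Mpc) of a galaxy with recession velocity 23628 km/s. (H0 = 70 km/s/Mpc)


d = v / H0 = 23628 / 70 = 337.5429

337.5429 Mpc


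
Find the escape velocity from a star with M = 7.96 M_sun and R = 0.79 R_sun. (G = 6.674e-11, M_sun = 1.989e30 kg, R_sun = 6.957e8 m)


M = 7.96 * 1.989e30 kg = 1.583244e+31 kg; R = 0.79 * 6.957e8 m = 5.49603e+08 m. v_esc = sqrt(2GM/R) = sqrt(2 * 6.674e-11 * 1.583244e+31 / 5.49603e+08) = 1.961e+06

1.961e+06 m/s


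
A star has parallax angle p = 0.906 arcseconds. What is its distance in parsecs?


d = 1/p = 1/0.906 = 1.1038

1.1038 pc


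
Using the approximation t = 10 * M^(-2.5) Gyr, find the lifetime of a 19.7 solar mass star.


t = 10 * M^(-2.5) = 10 * 19.7^(-2.5) = 0.0058

0.0058 Gyr


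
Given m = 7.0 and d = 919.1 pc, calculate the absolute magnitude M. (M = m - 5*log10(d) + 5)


M = m - 5*log10(d) + 5 = 7.0 - 5*log10(919.1) + 5 = -2.8168

-2.8168


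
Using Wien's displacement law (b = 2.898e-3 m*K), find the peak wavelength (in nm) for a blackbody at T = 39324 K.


lam_max = b / T = 2.898e-3 / 39324 = 7.370e-08 m = 73.6955 nm

73.6955 nm


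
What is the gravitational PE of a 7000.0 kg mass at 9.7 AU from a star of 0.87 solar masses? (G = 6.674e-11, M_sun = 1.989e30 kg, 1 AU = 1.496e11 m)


M = 0.87 * 1.989e30 kg = 1.73043e+30 kg; r = 9.7 AU * 1.496e11 m/AU = 1.45112e+12 m. U = -GM*m/r = -(6.674e-11 * 1.73043e+30 * 7000.0) / 1.45112e+12 = -5.571e+11

-5.571e+11 J


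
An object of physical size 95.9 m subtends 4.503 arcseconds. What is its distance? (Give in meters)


D = size / theta_rad, theta_rad = 4.503 * pi/(180*3600) = 2.183e-05, D = 4.393e+06

4.393e+06 m


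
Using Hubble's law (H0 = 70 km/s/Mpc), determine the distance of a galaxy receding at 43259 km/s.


d = v / H0 = 43259 / 70 = 617.9857

617.9857 Mpc


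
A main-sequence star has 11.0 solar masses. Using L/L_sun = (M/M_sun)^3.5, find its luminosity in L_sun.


L/L_sun = (M/M_sun)^3.5 = 11.0^3.5 = 4414.4276

4414.4276 L_sun


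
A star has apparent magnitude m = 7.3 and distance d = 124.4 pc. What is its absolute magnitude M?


M = m - 5*log10(d) + 5 = 7.3 - 5*log10(124.4) + 5 = 1.8259

1.8259


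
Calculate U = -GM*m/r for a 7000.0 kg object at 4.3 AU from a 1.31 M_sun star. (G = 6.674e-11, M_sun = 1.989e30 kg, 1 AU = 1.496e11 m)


M = 1.31 * 1.989e30 kg = 2.60559e+30 kg; r = 4.3 AU * 1.496e11 m/AU = 6.4328e+11 m. U = -GM*m/r = -(6.674e-11 * 2.60559e+30 * 7000.0) / 6.4328e+11 = -1.892e+12

-1.892e+12 J


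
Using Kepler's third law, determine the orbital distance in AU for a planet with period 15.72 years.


a = P^(2/3) = 15.72^(2/3) = 6.2753

6.2753 AU


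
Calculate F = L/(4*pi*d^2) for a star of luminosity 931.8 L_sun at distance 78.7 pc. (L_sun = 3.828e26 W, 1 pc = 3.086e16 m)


F = L / (4*pi*d^2) = 3.567e+29 / (4*pi*(2.429e+18)^2) = 4.812e-09

4.812e-09 W/m^2


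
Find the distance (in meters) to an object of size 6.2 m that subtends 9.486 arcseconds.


D = size / theta_rad, theta_rad = 9.486 * pi/(180*3600) = 4.599e-05, D = 134813.5989

134813.5989 m


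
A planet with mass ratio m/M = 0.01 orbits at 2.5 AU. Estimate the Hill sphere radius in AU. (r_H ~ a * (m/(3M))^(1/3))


r_H = a * (m/3M)^(1/3) = 2.5 * (0.01/3)^(1/3) = 0.3735

0.3735 AU


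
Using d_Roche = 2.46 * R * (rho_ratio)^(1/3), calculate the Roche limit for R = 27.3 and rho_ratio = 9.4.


d_Roche = 2.46 * 27.3 * 9.4^(1/3) = 141.7339

141.7339


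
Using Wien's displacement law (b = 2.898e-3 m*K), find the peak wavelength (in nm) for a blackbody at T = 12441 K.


lam_max = b / T = 2.898e-3 / 12441 = 2.329e-07 m = 232.9395 nm

232.9395 nm


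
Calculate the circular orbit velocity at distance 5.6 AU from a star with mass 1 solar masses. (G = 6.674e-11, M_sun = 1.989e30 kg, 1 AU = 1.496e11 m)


v = sqrt(GM/r) = sqrt(6.674e-11 * 1.989e+30 / 8.378e+11) = 12587.8246

12587.8246 m/s


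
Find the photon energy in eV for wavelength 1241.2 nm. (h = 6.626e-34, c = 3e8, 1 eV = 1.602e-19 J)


E = hc/lambda = 6.626e-34 * 3e8 / 1.241e-06 = 1.602e-19 J = 0.9997 eV

0.9997 eV


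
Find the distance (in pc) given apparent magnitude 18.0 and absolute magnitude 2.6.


d = 10^((m - M + 5)/5) = 10^((18.0 - 2.6 + 5)/5) = 12022.6443

12022.6443 pc


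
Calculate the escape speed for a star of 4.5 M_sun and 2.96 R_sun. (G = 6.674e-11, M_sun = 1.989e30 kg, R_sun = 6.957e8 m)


M = 4.5 * 1.989e30 kg = 8.9505e+30 kg; R = 2.96 * 6.957e8 m = 2.059272e+09 m. v_esc = sqrt(2GM/R) = sqrt(2 * 6.674e-11 * 8.9505e+30 / 2.059272e+09) = 761684.1006

761684.1006 m/s


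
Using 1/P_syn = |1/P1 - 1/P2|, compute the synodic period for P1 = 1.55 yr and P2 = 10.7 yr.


1/P_syn = |1/P1 - 1/P2| = |1/1.55 - 1/10.7| => P_syn = 1.8126

1.8126 years


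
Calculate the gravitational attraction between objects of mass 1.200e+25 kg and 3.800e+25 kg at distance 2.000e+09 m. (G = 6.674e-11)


F = G*m1*m2/r^2 = 6.674e-11 * 1.200e+25 * 3.800e+25 / (2.000e+09)^2 = 6.674e-11 * 4.560e+50 / 4.000e+18 = 7.608e+21

7.608e+21 N


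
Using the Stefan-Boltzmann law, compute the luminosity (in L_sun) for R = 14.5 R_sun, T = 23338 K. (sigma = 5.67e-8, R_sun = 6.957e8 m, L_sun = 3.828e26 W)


R = 14.5 * 6.957e8 m = 1.008765e+10 m. L = 4*pi*R^2*sigma*T^4 = 4*pi*(1.008765e+10)^2 * 5.67e-8 * 23338^4 = 2.150935939e+31 W. L/L_sun = 2.150935939e+31 / 3.828e26 = 56189.5491

56189.5491 L_sun


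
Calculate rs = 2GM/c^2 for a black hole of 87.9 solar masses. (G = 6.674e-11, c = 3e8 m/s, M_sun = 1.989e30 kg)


M = 87.9 * 1.989e30 kg = 1.748331e+32 kg. rs = 2GM/c^2 = 2 * 6.674e-11 * 1.748331e+32 / (3e8)^2 = 259296.9132

259296.9132 m


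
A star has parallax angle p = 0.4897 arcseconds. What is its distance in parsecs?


d = 1/p = 1/0.4897 = 2.0421

2.0421 pc


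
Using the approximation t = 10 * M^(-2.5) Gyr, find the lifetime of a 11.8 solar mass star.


t = 10 * M^(-2.5) = 10 * 11.8^(-2.5) = 0.0209

0.0209 Gyr


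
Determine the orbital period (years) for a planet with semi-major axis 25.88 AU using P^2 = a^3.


P = a^(3/2) = 25.88^1.5 = 131.6577

131.6577 years


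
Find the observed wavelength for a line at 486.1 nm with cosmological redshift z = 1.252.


lam_obs = lam_emit * (1 + z) = 486.1 * (1 + 1.252) = 1094.6972

1094.6972 nm


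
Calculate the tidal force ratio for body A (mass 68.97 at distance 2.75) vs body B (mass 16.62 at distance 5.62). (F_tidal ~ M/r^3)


Ratio = (M1/r1^3) / (M2/r2^3) = (68.97/2.75^3) / (16.62/5.62^3) = 35.4193

35.4193


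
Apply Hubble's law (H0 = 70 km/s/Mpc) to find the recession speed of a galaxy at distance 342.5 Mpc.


v = H0 * d = 70 * 342.5 = 23975.0

23975.0 km/s


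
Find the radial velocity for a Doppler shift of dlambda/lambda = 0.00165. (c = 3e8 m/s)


v = (dlambda/lambda) * c = 0.00165 * 3e8 = 495000.0

495000.0 m/s


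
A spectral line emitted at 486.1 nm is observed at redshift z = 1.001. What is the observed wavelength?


lam_obs = lam_emit * (1 + z) = 486.1 * (1 + 1.001) = 972.6861

972.6861 nm


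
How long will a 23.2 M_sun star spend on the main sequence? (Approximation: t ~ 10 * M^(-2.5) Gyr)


t = 10 * M^(-2.5) = 10 * 23.2^(-2.5) = 0.0039

0.0039 Gyr


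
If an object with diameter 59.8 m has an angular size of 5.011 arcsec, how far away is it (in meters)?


D = size / theta_rad, theta_rad = 5.011 * pi/(180*3600) = 2.429e-05, D = 2.462e+06

2.462e+06 m


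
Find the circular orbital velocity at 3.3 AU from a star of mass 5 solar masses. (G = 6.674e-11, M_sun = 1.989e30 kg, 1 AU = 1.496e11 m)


v = sqrt(GM/r) = sqrt(6.674e-11 * 9.945e+30 / 4.937e+11) = 36666.7762

36666.7762 m/s


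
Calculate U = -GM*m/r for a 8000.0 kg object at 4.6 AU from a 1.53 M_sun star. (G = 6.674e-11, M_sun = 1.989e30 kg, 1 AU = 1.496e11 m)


M = 1.53 * 1.989e30 kg = 3.04317e+30 kg; r = 4.6 AU * 1.496e11 m/AU = 6.8816e+11 m. U = -GM*m/r = -(6.674e-11 * 3.04317e+30 * 8000.0) / 6.8816e+11 = -2.361e+12

-2.361e+12 J


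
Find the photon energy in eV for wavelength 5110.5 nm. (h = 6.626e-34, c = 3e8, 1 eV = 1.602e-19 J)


E = hc/lambda = 6.626e-34 * 3e8 / 5.111e-06 = 3.890e-20 J = 0.2428 eV

0.2428 eV


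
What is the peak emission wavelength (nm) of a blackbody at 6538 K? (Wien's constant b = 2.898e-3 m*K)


lam_max = b / T = 2.898e-3 / 6538 = 4.433e-07 m = 443.2548 nm

443.2548 nm


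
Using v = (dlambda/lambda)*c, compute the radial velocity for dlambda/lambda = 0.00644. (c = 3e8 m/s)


v = (dlambda/lambda) * c = 0.00644 * 3e8 = 1.932e+06

1.932e+06 m/s


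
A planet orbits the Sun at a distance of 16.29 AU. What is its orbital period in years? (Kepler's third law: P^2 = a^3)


P = a^(3/2) = 16.29^1.5 = 65.7479

65.7479 years


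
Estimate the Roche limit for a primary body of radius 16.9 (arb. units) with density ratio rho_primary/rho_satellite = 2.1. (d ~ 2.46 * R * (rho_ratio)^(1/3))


d_Roche = 2.46 * 16.9 * 2.1^(1/3) = 53.2388

53.2388


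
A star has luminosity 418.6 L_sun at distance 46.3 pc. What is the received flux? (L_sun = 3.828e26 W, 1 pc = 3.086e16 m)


F = L / (4*pi*d^2) = 1.602e+29 / (4*pi*(1.429e+18)^2) = 6.246e-09

6.246e-09 W/m^2


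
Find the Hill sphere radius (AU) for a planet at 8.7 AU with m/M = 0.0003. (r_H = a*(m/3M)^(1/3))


r_H = a * (m/3M)^(1/3) = 8.7 * (0.0003/3)^(1/3) = 0.4038

0.4038 AU


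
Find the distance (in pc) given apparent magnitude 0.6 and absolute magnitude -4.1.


d = 10^((m - M + 5)/5) = 10^((0.6 - -4.1 + 5)/5) = 87.0964

87.0964 pc


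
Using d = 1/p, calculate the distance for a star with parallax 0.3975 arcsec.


d = 1/p = 1/0.3975 = 2.5157

2.5157 pc


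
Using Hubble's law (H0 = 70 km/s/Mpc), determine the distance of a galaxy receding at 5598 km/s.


d = v / H0 = 5598 / 70 = 79.9714

79.9714 Mpc


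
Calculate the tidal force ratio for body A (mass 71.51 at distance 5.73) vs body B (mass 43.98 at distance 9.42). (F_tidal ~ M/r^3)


Ratio = (M1/r1^3) / (M2/r2^3) = (71.51/5.73^3) / (43.98/9.42^3) = 7.2244

7.2244


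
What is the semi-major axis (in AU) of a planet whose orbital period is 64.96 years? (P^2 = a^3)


a = P^(2/3) = 64.96^(2/3) = 16.1596

16.1596 AU


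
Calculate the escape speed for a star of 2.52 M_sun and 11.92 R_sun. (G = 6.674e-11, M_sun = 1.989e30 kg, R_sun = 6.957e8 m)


M = 2.52 * 1.989e30 kg = 5.01228e+30 kg; R = 11.92 * 6.957e8 m = 8.292744e+09 m. v_esc = sqrt(2GM/R) = sqrt(2 * 6.674e-11 * 5.01228e+30 / 8.292744e+09) = 284038.1214

284038.1214 m/s


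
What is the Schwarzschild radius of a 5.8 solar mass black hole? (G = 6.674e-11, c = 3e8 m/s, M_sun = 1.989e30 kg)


M = 5.8 * 1.989e30 kg = 1.15362e+31 kg. rs = 2GM/c^2 = 2 * 6.674e-11 * 1.15362e+31 / (3e8)^2 = 17109.4664

17109.4664 m


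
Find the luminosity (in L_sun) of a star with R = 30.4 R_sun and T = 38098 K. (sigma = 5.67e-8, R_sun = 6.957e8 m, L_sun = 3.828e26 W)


R = 30.4 * 6.957e8 m = 2.114928e+10 m. L = 4*pi*R^2*sigma*T^4 = 4*pi*(2.114928e+10)^2 * 5.67e-8 * 38098^4 = 6.71417732e+32 W. L/L_sun = 6.71417732e+32 / 3.828e26 = 1.754e+06

1.754e+06 L_sun


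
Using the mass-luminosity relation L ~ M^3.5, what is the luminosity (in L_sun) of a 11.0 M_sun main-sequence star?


L/L_sun = (M/M_sun)^3.5 = 11.0^3.5 = 4414.4276

4414.4276 L_sun


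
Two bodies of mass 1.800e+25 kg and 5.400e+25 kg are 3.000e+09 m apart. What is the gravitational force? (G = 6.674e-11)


F = G*m1*m2/r^2 = 6.674e-11 * 1.800e+25 * 5.400e+25 / (3.000e+09)^2 = 6.674e-11 * 9.720e+50 / 9.000e+18 = 7.208e+21

7.208e+21 N


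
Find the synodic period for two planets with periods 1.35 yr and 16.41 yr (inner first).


1/P_syn = |1/P1 - 1/P2| = |1/1.35 - 1/16.41| => P_syn = 1.471

1.471 years


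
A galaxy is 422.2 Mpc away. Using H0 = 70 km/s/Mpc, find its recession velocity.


v = H0 * d = 70 * 422.2 = 29554.0

29554.0 km/s


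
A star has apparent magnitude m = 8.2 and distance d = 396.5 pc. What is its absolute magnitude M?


M = m - 5*log10(d) + 5 = 8.2 - 5*log10(396.5) + 5 = 0.2088

0.2088


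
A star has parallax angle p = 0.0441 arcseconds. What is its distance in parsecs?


d = 1/p = 1/0.0441 = 22.6757

22.6757 pc


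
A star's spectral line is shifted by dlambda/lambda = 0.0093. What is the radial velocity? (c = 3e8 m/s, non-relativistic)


v = (dlambda/lambda) * c = 0.0093 * 3e8 = 2.790e+06

2.790e+06 m/s


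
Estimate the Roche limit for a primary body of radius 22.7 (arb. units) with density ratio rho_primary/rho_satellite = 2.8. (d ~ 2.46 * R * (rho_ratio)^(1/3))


d_Roche = 2.46 * 22.7 * 2.8^(1/3) = 78.7071

78.7071


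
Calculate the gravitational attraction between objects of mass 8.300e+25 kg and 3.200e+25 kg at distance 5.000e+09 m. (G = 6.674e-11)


F = G*m1*m2/r^2 = 6.674e-11 * 8.300e+25 * 3.200e+25 / (5.000e+09)^2 = 6.674e-11 * 2.656e+51 / 2.500e+19 = 7.090e+21

7.090e+21 N


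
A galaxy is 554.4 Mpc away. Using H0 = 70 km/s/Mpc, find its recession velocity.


v = H0 * d = 70 * 554.4 = 38808.0

38808.0 km/s


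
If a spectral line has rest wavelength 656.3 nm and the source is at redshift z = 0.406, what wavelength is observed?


lam_obs = lam_emit * (1 + z) = 656.3 * (1 + 0.406) = 922.7578

922.7578 nm


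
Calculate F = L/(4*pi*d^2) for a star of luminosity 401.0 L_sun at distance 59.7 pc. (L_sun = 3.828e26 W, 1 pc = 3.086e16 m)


F = L / (4*pi*d^2) = 1.535e+29 / (4*pi*(1.842e+18)^2) = 3.599e-09

3.599e-09 W/m^2


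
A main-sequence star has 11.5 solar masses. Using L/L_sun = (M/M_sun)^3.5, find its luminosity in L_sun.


L/L_sun = (M/M_sun)^3.5 = 11.5^3.5 = 5157.5381

5157.5381 L_sun


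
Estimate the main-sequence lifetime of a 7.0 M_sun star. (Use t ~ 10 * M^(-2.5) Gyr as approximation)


t = 10 * M^(-2.5) = 10 * 7.0^(-2.5) = 0.0771

0.0771 Gyr


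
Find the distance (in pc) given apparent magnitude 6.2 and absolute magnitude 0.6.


d = 10^((m - M + 5)/5) = 10^((6.2 - 0.6 + 5)/5) = 131.8257

131.8257 pc


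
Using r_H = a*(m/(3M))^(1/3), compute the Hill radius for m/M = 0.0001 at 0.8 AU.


r_H = a * (m/3M)^(1/3) = 0.8 * (0.0001/3)^(1/3) = 0.0257

0.0257 AU
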